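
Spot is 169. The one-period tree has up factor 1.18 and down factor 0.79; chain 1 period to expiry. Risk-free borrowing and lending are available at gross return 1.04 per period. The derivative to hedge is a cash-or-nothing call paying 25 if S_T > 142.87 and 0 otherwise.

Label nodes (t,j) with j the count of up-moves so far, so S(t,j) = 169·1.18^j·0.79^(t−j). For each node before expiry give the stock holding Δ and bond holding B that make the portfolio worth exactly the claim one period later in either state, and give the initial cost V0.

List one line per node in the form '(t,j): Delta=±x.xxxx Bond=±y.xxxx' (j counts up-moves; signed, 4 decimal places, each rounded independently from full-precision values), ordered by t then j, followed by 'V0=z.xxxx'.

(0,0): Delta=0.3793 Bond=-48.6933
V0=15.4093

The replicating-portfolio and risk-neutral prices coincide; use p* = (1.04−0.79)/(1.18−0.79) = 0.6410 for the latter.
Terminal payoffs: V(1,0)=0.0000, V(1,1)=25.0000
Node (0,0) S=169.0000: V=(p*·25.0000+(1−p*)·0.0000)/1.04=15.4093; Δ=(25.0000−0.0000)/(199.4200−133.5100)=0.3793; B=V−Δ·S=-48.6933
Self-financing check: at every node Δ·S+B equals the discounted successor values.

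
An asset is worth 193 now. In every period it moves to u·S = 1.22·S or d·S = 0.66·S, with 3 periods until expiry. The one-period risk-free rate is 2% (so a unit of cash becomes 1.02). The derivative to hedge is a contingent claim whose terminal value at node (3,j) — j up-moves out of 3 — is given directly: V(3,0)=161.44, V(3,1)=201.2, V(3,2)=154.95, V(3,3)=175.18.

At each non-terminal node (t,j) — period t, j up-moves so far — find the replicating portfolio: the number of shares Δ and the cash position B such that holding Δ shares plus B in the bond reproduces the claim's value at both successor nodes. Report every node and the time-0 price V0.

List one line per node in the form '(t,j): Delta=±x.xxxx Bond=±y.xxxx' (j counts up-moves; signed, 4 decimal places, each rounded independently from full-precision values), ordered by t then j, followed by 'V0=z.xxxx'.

Under the risk-neutral measure, an up-move has probability p* = (R−d)/(u−d) = 0.6429 and values discount at R = 1.02.
Terminal values V(3,·): V(3,0)=161.4400, V(3,1)=201.2000, V(3,2)=154.9500, V(3,3)=175.1800
  t=2,j=0: stock 84.0708 → up 102.5664 (V=201.2000), down 55.4867 (V=161.4400). Price 183.3333; hedge Δ=0.8445, bond B=112.3333.
  t=2,j=1: stock 155.4036 → up 189.5924 (V=154.9500), down 102.5664 (V=201.2000). Price 168.1057; hedge Δ=-0.5315, bond B=250.6950.
  t=2,j=2: stock 287.2612 → up 350.4587 (V=175.1800), down 189.5924 (V=154.9500). Price 164.6618; hedge Δ=0.1258, bond B=128.5368.
  t=1,j=0: stock 127.3800 → up 155.4036 (V=168.1057), down 84.0708 (V=183.3333). Price 170.1413; hedge Δ=-0.2135, bond B=197.3335.
  t=1,j=1: stock 235.4600 → up 287.2612 (V=164.6618), down 155.4036 (V=168.1057). Price 162.6390; hedge Δ=-0.0261, bond B=168.7889.
  t=0,j=0: stock 193.0000 → up 235.4600 (V=162.6390), down 127.3800 (V=170.1413). Price 162.0769; hedge Δ=-0.0694, bond B=175.4739.
Check: Δ(0,0)·S0 + B(0,0) = 162.0769 = V0.

(0,0): Delta=-0.0694 Bond=175.4739
(1,0): Delta=-0.2135 Bond=197.3335
(1,1): Delta=-0.0261 Bond=168.7889
(2,0): Delta=0.8445 Bond=112.3333
(2,1): Delta=-0.5315 Bond=250.6950
(2,2): Delta=0.1258 Bond=128.5368
V0=162.0769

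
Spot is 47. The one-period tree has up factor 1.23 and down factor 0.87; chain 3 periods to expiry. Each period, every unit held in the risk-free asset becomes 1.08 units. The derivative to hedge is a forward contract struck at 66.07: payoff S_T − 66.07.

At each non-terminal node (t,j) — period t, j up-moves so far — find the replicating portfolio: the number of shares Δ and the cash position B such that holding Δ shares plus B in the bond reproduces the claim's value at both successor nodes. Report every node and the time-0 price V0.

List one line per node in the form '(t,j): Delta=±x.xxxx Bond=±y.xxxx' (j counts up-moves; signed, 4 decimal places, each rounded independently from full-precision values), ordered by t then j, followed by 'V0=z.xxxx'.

No-arbitrage ⇒ martingale measure with p* = (R−d)/(u−d) = 0.5833.
Payoff layer (t=3): V(3,0)=-35.1204, V(3,1)=-22.3136, V(3,2)=-4.2075, V(3,3)=21.3907
  t=2,j=0: stock 35.5743 → up 43.7564 (V=-22.3136), down 30.9496 (V=-35.1204). Price -25.6016; hedge Δ=1.0000, bond B=-61.1759.
  t=2,j=1: stock 50.2947 → up 61.8625 (V=-4.2075), down 43.7564 (V=-22.3136). Price -10.8812; hedge Δ=1.0000, bond B=-61.1759.
  t=2,j=2: stock 71.1063 → up 87.4607 (V=21.3907), down 61.8625 (V=-4.2075). Price 9.9304; hedge Δ=1.0000, bond B=-61.1759.
  t=1,j=0: stock 40.8900 → up 50.2947 (V=-10.8812), down 35.5743 (V=-25.6016). Price -15.7544; hedge Δ=1.0000, bond B=-56.6444.
  t=1,j=1: stock 57.8100 → up 71.1063 (V=9.9304), down 50.2947 (V=-10.8812). Price 1.1656; hedge Δ=1.0000, bond B=-56.6444.
  t=0,j=0: stock 47.0000 → up 57.8100 (V=1.1656), down 40.8900 (V=-15.7544). Price -5.4485; hedge Δ=1.0000, bond B=-52.4485.
Root portfolio cost Δ·47+B reproduces V0=-5.4485.

(0,0): Delta=1.0000 Bond=-52.4485
(1,0): Delta=1.0000 Bond=-56.6444
(1,1): Delta=1.0000 Bond=-56.6444
(2,0): Delta=1.0000 Bond=-61.1759
(2,1): Delta=1.0000 Bond=-61.1759
(2,2): Delta=1.0000 Bond=-61.1759
V0=-5.4485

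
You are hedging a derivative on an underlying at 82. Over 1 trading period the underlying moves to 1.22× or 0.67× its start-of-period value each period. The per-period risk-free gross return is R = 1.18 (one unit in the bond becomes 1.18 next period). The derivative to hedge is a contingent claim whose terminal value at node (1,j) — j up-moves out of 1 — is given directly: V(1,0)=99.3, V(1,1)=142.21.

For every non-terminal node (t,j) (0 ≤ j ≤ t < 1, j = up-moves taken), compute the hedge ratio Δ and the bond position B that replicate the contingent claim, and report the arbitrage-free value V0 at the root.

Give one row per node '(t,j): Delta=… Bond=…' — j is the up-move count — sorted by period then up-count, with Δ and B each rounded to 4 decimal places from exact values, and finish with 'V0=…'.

The replicating-portfolio and risk-neutral prices coincide; use p* = (1.18−0.67)/(1.22−0.67) = 0.9273 for the latter.
At expiry t=1: V(1,0)=99.3000, V(1,1)=142.2100
  t=0,j=0: stock 82.0000 → up 100.0400 (V=142.2100), down 54.9400 (V=99.3000). Price 117.8723; hedge Δ=0.9514, bond B=39.8541.
Each (Δ,B) replicates both successor values, so the strategy is self-financing and V0 is arbitrage-free.

(0,0): Delta=0.9514 Bond=39.8541
V0=117.8723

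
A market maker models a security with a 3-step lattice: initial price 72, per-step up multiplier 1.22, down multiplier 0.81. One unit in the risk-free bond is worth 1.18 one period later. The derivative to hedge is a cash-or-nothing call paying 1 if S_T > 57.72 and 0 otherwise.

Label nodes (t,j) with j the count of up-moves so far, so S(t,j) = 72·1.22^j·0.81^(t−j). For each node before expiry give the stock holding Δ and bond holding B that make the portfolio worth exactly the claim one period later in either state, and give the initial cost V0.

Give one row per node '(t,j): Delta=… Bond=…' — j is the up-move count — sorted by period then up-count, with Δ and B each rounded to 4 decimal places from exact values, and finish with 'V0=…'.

(0,0): Delta=0.0043 Bond=0.2839
(1,0): Delta=0.0320 Bond=-1.2804
(1,1): Delta=0.0023 Bond=0.5097
(2,0): Delta=0.0000 Bond=0.0000
(2,1): Delta=0.0343 Bond=-1.6742
(2,2): Delta=0.0000 Bond=0.8475
V0=0.5924

The replicating-portfolio and risk-neutral prices coincide; use p* = (1.18−0.81)/(1.22−0.81) = 0.9024 for the latter.
Terminal payoffs: V(3,0)=0.0000, V(3,1)=0.0000, V(3,2)=1.0000, V(3,3)=1.0000
  t=2,j=0: stock 47.2392 → up 57.6318 (V=0.0000), down 38.2638 (V=0.0000). Price 0.0000; hedge Δ=0.0000, bond B=0.0000.
  t=2,j=1: stock 71.1504 → up 86.8035 (V=1.0000), down 57.6318 (V=0.0000). Price 0.7648; hedge Δ=0.0343, bond B=-1.6742.
  t=2,j=2: stock 107.1648 → up 130.7411 (V=1.0000), down 86.8035 (V=1.0000). Price 0.8475; hedge Δ=0.0000, bond B=0.8475.
  t=1,j=0: stock 58.3200 → up 71.1504 (V=0.7648), down 47.2392 (V=0.0000). Price 0.5849; hedge Δ=0.0320, bond B=-1.2804.
  t=1,j=1: stock 87.8400 → up 107.1648 (V=0.8475), down 71.1504 (V=0.7648). Price 0.7113; hedge Δ=0.0023, bond B=0.5097.
  t=0,j=0: stock 72.0000 → up 87.8400 (V=0.7113), down 58.3200 (V=0.5849). Price 0.5924; hedge Δ=0.0043, bond B=0.2839.
Self-financing check: at every node Δ·S+B equals the discounted successor values.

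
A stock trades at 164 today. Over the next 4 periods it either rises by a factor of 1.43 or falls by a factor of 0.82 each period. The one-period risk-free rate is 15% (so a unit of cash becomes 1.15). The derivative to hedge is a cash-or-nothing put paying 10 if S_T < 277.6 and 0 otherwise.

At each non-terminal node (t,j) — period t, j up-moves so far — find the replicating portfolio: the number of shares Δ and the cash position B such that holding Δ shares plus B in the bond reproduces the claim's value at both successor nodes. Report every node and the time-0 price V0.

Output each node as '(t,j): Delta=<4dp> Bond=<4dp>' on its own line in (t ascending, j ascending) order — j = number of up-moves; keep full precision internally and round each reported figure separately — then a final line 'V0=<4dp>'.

No-arbitrage ⇒ martingale measure with p* = (R−d)/(u−d) = 0.5410.
Terminal values V(4,·): V(4,0)=10.0000, V(4,1)=10.0000, V(4,2)=10.0000, V(4,3)=0.0000, V(4,4)=0.0000
  t=3,j=0: stock 90.4244 → up 129.3068 (V=10.0000), down 74.1480 (V=10.0000). Price 8.6957; hedge Δ=0.0000, bond B=8.6957.
  t=3,j=1: stock 157.6912 → up 225.4985 (V=10.0000), down 129.3068 (V=10.0000). Price 8.6957; hedge Δ=0.0000, bond B=8.6957.
  t=3,j=2: stock 274.9982 → up 393.2474 (V=0.0000), down 225.4985 (V=10.0000). Price 3.9914; hedge Δ=-0.0596, bond B=20.3849.
  t=3,j=3: stock 479.5699 → up 685.7850 (V=0.0000), down 393.2474 (V=0.0000). Price 0.0000; hedge Δ=0.0000, bond B=0.0000.
  t=2,j=0: stock 110.2736 → up 157.6912 (V=8.6957), down 90.4244 (V=8.6957). Price 7.5614; hedge Δ=0.0000, bond B=7.5614.
  t=2,j=1: stock 192.3064 → up 274.9982 (V=3.9914), down 157.6912 (V=8.6957). Price 5.3485; hedge Δ=-0.0401, bond B=13.0603.
  t=2,j=2: stock 335.3636 → up 479.5699 (V=0.0000), down 274.9982 (V=3.9914). Price 1.5932; hedge Δ=-0.0195, bond B=8.1365.
  t=1,j=0: stock 134.4800 → up 192.3064 (V=5.3485), down 110.2736 (V=7.5614). Price 5.5341; hedge Δ=-0.0270, bond B=9.1619.
  t=1,j=1: stock 234.5200 → up 335.3636 (V=1.5932), down 192.3064 (V=5.3485). Price 2.8843; hedge Δ=-0.0263, bond B=9.0405.
  t=0,j=0: stock 164.0000 → up 234.5200 (V=2.8843), down 134.4800 (V=5.5341). Price 3.5657; hedge Δ=-0.0265, bond B=7.9098.
Each (Δ,B) replicates both successor values, so the strategy is self-financing and V0 is arbitrage-free.

(0,0): Delta=-0.0265 Bond=7.9098
(1,0): Delta=-0.0270 Bond=9.1619
(1,1): Delta=-0.0263 Bond=9.0405
(2,0): Delta=0.0000 Bond=7.5614
(2,1): Delta=-0.0401 Bond=13.0603
(2,2): Delta=-0.0195 Bond=8.1365
(3,0): Delta=0.0000 Bond=8.6957
(3,1): Delta=0.0000 Bond=8.6957
(3,2): Delta=-0.0596 Bond=20.3849
(3,3): Delta=0.0000 Bond=0.0000
V0=3.5657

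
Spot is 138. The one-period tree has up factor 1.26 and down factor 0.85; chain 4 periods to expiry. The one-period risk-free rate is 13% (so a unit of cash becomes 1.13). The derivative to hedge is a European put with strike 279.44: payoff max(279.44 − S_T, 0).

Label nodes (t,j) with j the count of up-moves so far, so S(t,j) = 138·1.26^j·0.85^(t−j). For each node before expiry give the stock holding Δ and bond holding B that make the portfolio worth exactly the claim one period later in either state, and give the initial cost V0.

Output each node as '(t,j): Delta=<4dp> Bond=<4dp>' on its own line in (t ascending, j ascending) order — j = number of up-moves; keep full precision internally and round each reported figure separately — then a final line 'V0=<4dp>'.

(0,0): Delta=-0.7332 Bond=143.6904
(1,0): Delta=-1.0000 Bond=193.6659
(1,1): Delta=-0.6496 Bond=147.8400
(2,0): Delta=-1.0000 Bond=218.8425
(2,1): Delta=-1.0000 Bond=218.8425
(2,2): Delta=-0.5399 Bond=143.0170
(3,0): Delta=-1.0000 Bond=247.2920
(3,1): Delta=-1.0000 Bond=247.2920
(3,2): Delta=-1.0000 Bond=247.2920
(3,3): Delta=-0.3958 Bond=121.8278
V0=42.5090

The replicating-portfolio and risk-neutral prices coincide; use p* = (1.13−0.85)/(1.26−0.85) = 0.6829 for the latter.
At expiry t=4: V(4,0)=207.4031, V(4,1)=172.6559, V(4,2)=121.1483, V(4,3)=44.7959, V(4,4)=0.0000
(3,0): S=84.7492. Δ = (V_up−V_dn)/(S_up−S_dn) = (172.6559−207.4031)/(106.7841−72.0369) = -1.0000. V = [p*·172.6559 + (1−p*)·207.4031]/1.13 = 162.5428. B = V − Δ·S = 247.2920.
(3,1): S=125.6283. Δ = (V_up−V_dn)/(S_up−S_dn) = (121.1483−172.6559)/(158.2917−106.7841) = -1.0000. V = [p*·121.1483 + (1−p*)·172.6559]/1.13 = 121.6637. B = V − Δ·S = 247.2920.
(3,2): S=186.2255. Δ = (V_up−V_dn)/(S_up−S_dn) = (44.7959−121.1483)/(234.6441−158.2917) = -1.0000. V = [p*·44.7959 + (1−p*)·121.1483]/1.13 = 61.0666. B = V − Δ·S = 247.2920.
(3,3): S=276.0519. Δ = (V_up−V_dn)/(S_up−S_dn) = (0.0000−44.7959)/(347.8254−234.6441) = -0.3958. V = [p*·0.0000 + (1−p*)·44.7959]/1.13 = 12.5695. B = V − Δ·S = 121.8278.
(2,0): S=99.7050. Δ = (V_up−V_dn)/(S_up−S_dn) = (121.6637−162.5428)/(125.6283−84.7492) = -1.0000. V = [p*·121.6637 + (1−p*)·162.5428]/1.13 = 119.1375. B = V − Δ·S = 218.8425.
(2,1): S=147.7980. Δ = (V_up−V_dn)/(S_up−S_dn) = (61.0666−121.6637)/(186.2255−125.6283) = -1.0000. V = [p*·61.0666 + (1−p*)·121.6637]/1.13 = 71.0445. B = V − Δ·S = 218.8425.
(2,2): S=219.0888. Δ = (V_up−V_dn)/(S_up−S_dn) = (12.5695−61.0666)/(276.0519−186.2255) = -0.5399. V = [p*·12.5695 + (1−p*)·61.0666]/1.13 = 24.7315. B = V − Δ·S = 143.0170.
(1,0): S=117.3000. Δ = (V_up−V_dn)/(S_up−S_dn) = (71.0445−119.1375)/(147.7980−99.7050) = -1.0000. V = [p*·71.0445 + (1−p*)·119.1375]/1.13 = 76.3659. B = V − Δ·S = 193.6659.
(1,1): S=173.8800. Δ = (V_up−V_dn)/(S_up−S_dn) = (24.7315−71.0445)/(219.0888−147.7980) = -0.6496. V = [p*·24.7315 + (1−p*)·71.0445]/1.13 = 34.8815. B = V − Δ·S = 147.8400.
(0,0): S=138.0000. Δ = (V_up−V_dn)/(S_up−S_dn) = (34.8815−76.3659)/(173.8800−117.3000) = -0.7332. V = [p*·34.8815 + (1−p*)·76.3659]/1.13 = 42.5090. B = V − Δ·S = 143.6904.
Each (Δ,B) replicates both successor values, so the strategy is self-financing and V0 is arbitrage-free.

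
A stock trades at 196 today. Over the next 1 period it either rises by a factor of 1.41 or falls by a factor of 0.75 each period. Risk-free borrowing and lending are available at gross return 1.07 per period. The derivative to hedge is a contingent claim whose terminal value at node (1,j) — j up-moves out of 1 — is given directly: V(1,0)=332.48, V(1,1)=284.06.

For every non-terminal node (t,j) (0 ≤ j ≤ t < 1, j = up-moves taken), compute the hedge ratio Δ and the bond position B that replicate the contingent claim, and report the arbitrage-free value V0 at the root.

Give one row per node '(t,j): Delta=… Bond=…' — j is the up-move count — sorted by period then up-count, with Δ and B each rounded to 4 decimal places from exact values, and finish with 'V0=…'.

Since d<R<u, set p* = (R−d)/(u−d) = 0.4848; price each node as the discounted p*-expectation of its children.
Terminal values V(1,·): V(1,0)=332.4800, V(1,1)=284.0600
(0,0): S=196.0000. Δ = (V_up−V_dn)/(S_up−S_dn) = (284.0600−332.4800)/(276.3600−147.0000) = -0.3743. V = [p*·284.0600 + (1−p*)·332.4800]/1.07 = 288.7884. B = V − Δ·S = 362.1521.
Self-financing check: at every node Δ·S+B equals the discounted successor values.

(0,0): Delta=-0.3743 Bond=362.1521
V0=288.7884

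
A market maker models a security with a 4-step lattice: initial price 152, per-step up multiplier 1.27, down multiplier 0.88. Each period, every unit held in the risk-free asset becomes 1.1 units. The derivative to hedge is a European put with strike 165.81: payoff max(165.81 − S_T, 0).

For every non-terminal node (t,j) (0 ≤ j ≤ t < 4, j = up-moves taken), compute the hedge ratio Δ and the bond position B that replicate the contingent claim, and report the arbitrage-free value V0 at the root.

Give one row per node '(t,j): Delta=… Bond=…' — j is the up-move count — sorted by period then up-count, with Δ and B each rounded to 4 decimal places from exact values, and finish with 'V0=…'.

Risk-neutral probability p* = (R−d)/(u−d) = (1.1−0.88)/(1.27−0.88) = 0.5641.
Payoff layer (t=4): V(4,0)=74.6563, V(4,1)=34.2586, V(4,2)=0.0000, V(4,3)=0.0000, V(4,4)=0.0000
  t=3,j=0: stock 103.5837 → up 131.5514 (V=34.2586), down 91.1537 (V=74.6563). Price 47.1526; hedge Δ=-1.0000, bond B=150.7364.
  t=3,j=1: stock 149.4902 → up 189.8525 (V=0.0000), down 131.5514 (V=34.2586). Price 13.5757; hedge Δ=-0.5876, bond B=101.4184.
  t=3,j=2: stock 215.7415 → up 273.9917 (V=0.0000), down 189.8525 (V=0.0000). Price 0.0000; hedge Δ=0.0000, bond B=0.0000.
  t=3,j=3: stock 311.3542 → up 395.4199 (V=0.0000), down 273.9917 (V=0.0000). Price 0.0000; hedge Δ=0.0000, bond B=0.0000.
  t=2,j=0: stock 117.7088 → up 149.4902 (V=13.5757), down 103.5837 (V=47.1526). Price 25.6471; hedge Δ=-0.7314, bond B=111.7418.
  t=2,j=1: stock 169.8752 → up 215.7415 (V=0.0000), down 149.4902 (V=13.5757). Price 5.3796; hedge Δ=-0.2049, bond B=40.1891.
  t=2,j=2: stock 245.1608 → up 311.3542 (V=0.0000), down 215.7415 (V=0.0000). Price 0.0000; hedge Δ=0.0000, bond B=0.0000.
  t=1,j=0: stock 133.7600 → up 169.8752 (V=5.3796), down 117.7088 (V=25.6471). Price 12.9220; hedge Δ=-0.3885, bond B=64.8898.
  t=1,j=1: stock 193.0400 → up 245.1608 (V=0.0000), down 169.8752 (V=5.3796). Price 2.1318; hedge Δ=-0.0715, bond B=15.9257.
  t=0,j=0: stock 152.0000 → up 193.0400 (V=2.1318), down 133.7600 (V=12.9220). Price 6.2138; hedge Δ=-0.1820, bond B=33.8809.
Self-financing check: at every node Δ·S+B equals the discounted successor values.

(0,0): Delta=-0.1820 Bond=33.8809
(1,0): Delta=-0.3885 Bond=64.8898
(1,1): Delta=-0.0715 Bond=15.9257
(2,0): Delta=-0.7314 Bond=111.7418
(2,1): Delta=-0.2049 Bond=40.1891
(2,2): Delta=0.0000 Bond=0.0000
(3,0): Delta=-1.0000 Bond=150.7364
(3,1): Delta=-0.5876 Bond=101.4184
(3,2): Delta=0.0000 Bond=0.0000
(3,3): Delta=0.0000 Bond=0.0000
V0=6.2138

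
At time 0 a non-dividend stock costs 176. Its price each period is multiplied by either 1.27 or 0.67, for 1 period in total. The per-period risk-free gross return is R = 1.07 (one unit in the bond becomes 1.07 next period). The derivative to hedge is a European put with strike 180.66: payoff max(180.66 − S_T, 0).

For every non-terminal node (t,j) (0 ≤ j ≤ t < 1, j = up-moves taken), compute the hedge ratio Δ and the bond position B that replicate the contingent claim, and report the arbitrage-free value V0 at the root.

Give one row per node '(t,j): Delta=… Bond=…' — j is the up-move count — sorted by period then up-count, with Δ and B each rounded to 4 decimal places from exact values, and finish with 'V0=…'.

(0,0): Delta=-0.5941 Bond=124.1118
V0=19.5452

Since d<R<u, set p* = (R−d)/(u−d) = 0.6667; price each node as the discounted p*-expectation of its children.
Terminal values V(1,·): V(1,0)=62.7400, V(1,1)=0.0000
(0,0): S=176.0000. Δ = (V_up−V_dn)/(S_up−S_dn) = (0.0000−62.7400)/(223.5200−117.9200) = -0.5941. V = [p*·0.0000 + (1−p*)·62.7400]/1.07 = 19.5452. B = V − Δ·S = 124.1118.
Root portfolio cost Δ·176+B reproduces V0=19.5452.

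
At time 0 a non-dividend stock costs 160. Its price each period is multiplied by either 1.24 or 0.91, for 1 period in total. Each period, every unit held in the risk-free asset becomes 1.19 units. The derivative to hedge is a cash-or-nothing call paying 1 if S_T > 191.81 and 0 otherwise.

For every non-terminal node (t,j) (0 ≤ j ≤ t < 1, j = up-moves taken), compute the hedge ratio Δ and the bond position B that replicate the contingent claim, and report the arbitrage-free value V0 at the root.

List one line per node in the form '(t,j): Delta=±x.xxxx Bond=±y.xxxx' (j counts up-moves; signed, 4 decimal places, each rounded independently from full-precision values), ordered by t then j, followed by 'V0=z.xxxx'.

(0,0): Delta=0.0189 Bond=-2.3173
V0=0.7130

No-arbitrage ⇒ martingale measure with p* = (R−d)/(u−d) = 0.8485.
Payoff layer (t=1): V(1,0)=0.0000, V(1,1)=1.0000
  t=0,j=0: stock 160.0000 → up 198.4000 (V=1.0000), down 145.6000 (V=0.0000). Price 0.7130; hedge Δ=0.0189, bond B=-2.3173.
Each (Δ,B) replicates both successor values, so the strategy is self-financing and V0 is arbitrage-free.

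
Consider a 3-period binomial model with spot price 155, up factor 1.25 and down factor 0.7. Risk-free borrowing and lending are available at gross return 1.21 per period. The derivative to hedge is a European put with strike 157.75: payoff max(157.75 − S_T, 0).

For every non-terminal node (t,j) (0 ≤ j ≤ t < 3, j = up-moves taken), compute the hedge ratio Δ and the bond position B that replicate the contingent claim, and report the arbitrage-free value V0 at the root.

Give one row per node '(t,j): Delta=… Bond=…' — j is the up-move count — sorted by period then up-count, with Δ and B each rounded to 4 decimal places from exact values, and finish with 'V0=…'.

The replicating-portfolio and risk-neutral prices coincide; use p* = (1.21−0.7)/(1.25−0.7) = 0.9273 for the latter.
At expiry t=3: V(3,0)=104.5850, V(3,1)=62.8125, V(3,2)=0.0000, V(3,3)=0.0000
(2,0): S=75.9500. Δ = (V_up−V_dn)/(S_up−S_dn) = (62.8125−104.5850)/(94.9375−53.1650) = -1.0000. V = [p*·62.8125 + (1−p*)·104.5850]/1.21 = 54.4219. B = V − Δ·S = 130.3719.
(2,1): S=135.6250. Δ = (V_up−V_dn)/(S_up−S_dn) = (0.0000−62.8125)/(169.5312−94.9375) = -0.8421. V = [p*·0.0000 + (1−p*)·62.8125]/1.21 = 3.7754. B = V − Δ·S = 117.9799.
(2,2): S=242.1875. Δ = (V_up−V_dn)/(S_up−S_dn) = (0.0000−0.0000)/(302.7344−169.5312) = 0.0000. V = [p*·0.0000 + (1−p*)·0.0000]/1.21 = 0.0000. B = V − Δ·S = 0.0000.
(1,0): S=108.5000. Δ = (V_up−V_dn)/(S_up−S_dn) = (3.7754−54.4219)/(135.6250−75.9500) = -0.8487. V = [p*·3.7754 + (1−p*)·54.4219]/1.21 = 6.1642. B = V − Δ·S = 98.2489.
(1,1): S=193.7500. Δ = (V_up−V_dn)/(S_up−S_dn) = (0.0000−3.7754)/(242.1875−135.6250) = -0.0354. V = [p*·0.0000 + (1−p*)·3.7754]/1.21 = 0.2269. B = V − Δ·S = 7.0912.
(0,0): S=155.0000. Δ = (V_up−V_dn)/(S_up−S_dn) = (0.2269−6.1642)/(193.7500−108.5000) = -0.0696. V = [p*·0.2269 + (1−p*)·6.1642]/1.21 = 0.5444. B = V − Δ·S = 11.3395.
Root portfolio cost Δ·155+B reproduces V0=0.5444.

(0,0): Delta=-0.0696 Bond=11.3395
(1,0): Delta=-0.8487 Bond=98.2489
(1,1): Delta=-0.0354 Bond=7.0912
(2,0): Delta=-1.0000 Bond=130.3719
(2,1): Delta=-0.8421 Bond=117.9799
(2,2): Delta=0.0000 Bond=0.0000
V0=0.5444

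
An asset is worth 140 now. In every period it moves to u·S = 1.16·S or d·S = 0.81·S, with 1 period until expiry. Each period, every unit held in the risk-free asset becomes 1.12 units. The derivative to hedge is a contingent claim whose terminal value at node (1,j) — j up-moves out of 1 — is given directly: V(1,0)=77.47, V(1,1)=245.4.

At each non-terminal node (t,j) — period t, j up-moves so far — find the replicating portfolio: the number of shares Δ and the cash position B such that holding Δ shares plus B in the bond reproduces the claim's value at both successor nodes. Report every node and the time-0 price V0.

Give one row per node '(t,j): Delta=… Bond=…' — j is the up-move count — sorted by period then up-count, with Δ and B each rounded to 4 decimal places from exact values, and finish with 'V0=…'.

The replicating-portfolio and risk-neutral prices coincide; use p* = (1.12−0.81)/(1.16−0.81) = 0.8857 for the latter.
Payoff layer (t=1): V(1,0)=77.4700, V(1,1)=245.4000
  t=0,j=0: stock 140.0000 → up 162.4000 (V=245.4000), down 113.4000 (V=77.4700). Price 201.9714; hedge Δ=3.4271, bond B=-277.8286.
Check: Δ(0,0)·S0 + B(0,0) = 201.9714 = V0.

(0,0): Delta=3.4271 Bond=-277.8286
V0=201.9714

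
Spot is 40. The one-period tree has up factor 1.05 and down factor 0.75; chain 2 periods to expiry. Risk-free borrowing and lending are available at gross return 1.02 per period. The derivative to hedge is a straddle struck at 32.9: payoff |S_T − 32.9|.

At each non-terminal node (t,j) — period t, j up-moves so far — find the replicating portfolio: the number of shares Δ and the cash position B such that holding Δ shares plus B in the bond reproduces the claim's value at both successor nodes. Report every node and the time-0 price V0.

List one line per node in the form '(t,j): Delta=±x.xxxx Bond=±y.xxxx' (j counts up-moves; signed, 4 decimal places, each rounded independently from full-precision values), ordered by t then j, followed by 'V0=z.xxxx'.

Under the risk-neutral measure, an up-move has probability p* = (R−d)/(u−d) = 0.9000 and values discount at R = 1.02.
Payoff layer (t=2): V(2,0)=10.4000, V(2,1)=1.4000, V(2,2)=11.2000
  t=1,j=0: stock 30.0000 → up 31.5000 (V=1.4000), down 22.5000 (V=10.4000). Price 2.2549; hedge Δ=-1.0000, bond B=32.2549.
  t=1,j=1: stock 42.0000 → up 44.1000 (V=11.2000), down 31.5000 (V=1.4000). Price 10.0196; hedge Δ=0.7778, bond B=-22.6471.
  t=0,j=0: stock 40.0000 → up 42.0000 (V=10.0196), down 30.0000 (V=2.2549). Price 9.0619; hedge Δ=0.6471, bond B=-16.8205.
Each (Δ,B) replicates both successor values, so the strategy is self-financing and V0 is arbitrage-free.

(0,0): Delta=0.6471 Bond=-16.8205
(1,0): Delta=-1.0000 Bond=32.2549
(1,1): Delta=0.7778 Bond=-22.6471
V0=9.0619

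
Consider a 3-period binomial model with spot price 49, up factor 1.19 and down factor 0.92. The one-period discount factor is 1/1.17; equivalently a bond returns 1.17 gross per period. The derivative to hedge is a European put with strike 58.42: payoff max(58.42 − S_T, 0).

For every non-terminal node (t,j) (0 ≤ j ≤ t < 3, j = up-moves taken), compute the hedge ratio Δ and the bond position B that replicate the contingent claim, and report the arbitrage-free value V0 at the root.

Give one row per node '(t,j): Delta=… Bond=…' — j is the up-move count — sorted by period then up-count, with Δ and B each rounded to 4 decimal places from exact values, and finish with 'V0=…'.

Under the risk-neutral measure, an up-move has probability p* = (R−d)/(u−d) = 0.9259 and values discount at R = 1.17.
Payoff layer (t=3): V(3,0)=20.2643, V(3,1)=9.0664, V(3,2)=0.0000, V(3,3)=0.0000
Node (2,0) S=41.4736: V=(p*·9.0664+(1−p*)·20.2643)/1.17=8.4580; Δ=(9.0664−20.2643)/(49.3536−38.1557)=-1.0000; B=V−Δ·S=49.9316
Node (2,1) S=53.6452: V=(p*·0.0000+(1−p*)·9.0664)/1.17=0.5740; Δ=(0.0000−9.0664)/(63.8378−49.3536)=-0.6260; B=V−Δ·S=34.1533
Node (2,2) S=69.3889: V=(p*·0.0000+(1−p*)·0.0000)/1.17=0.0000; Δ=(0.0000−0.0000)/(82.5728−63.8378)=0.0000; B=V−Δ·S=0.0000
Node (1,0) S=45.0800: V=(p*·0.5740+(1−p*)·8.4580)/1.17=0.9897; Δ=(0.5740−8.4580)/(53.6452−41.4736)=-0.6477; B=V−Δ·S=30.1898
Node (1,1) S=58.3100: V=(p*·0.0000+(1−p*)·0.5740)/1.17=0.0363; Δ=(0.0000−0.5740)/(69.3889−53.6452)=-0.0365; B=V−Δ·S=2.1623
Node (0,0) S=49.0000: V=(p*·0.0363+(1−p*)·0.9897)/1.17=0.0914; Δ=(0.0363−0.9897)/(58.3100−45.0800)=-0.0721; B=V−Δ·S=3.6226
The time-0 hedge costs 0.0914, which is the no-arbitrage price.

(0,0): Delta=-0.0721 Bond=3.6226
(1,0): Delta=-0.6477 Bond=30.1898
(1,1): Delta=-0.0365 Bond=2.1623
(2,0): Delta=-1.0000 Bond=49.9316
(2,1): Delta=-0.6260 Bond=34.1533
(2,2): Delta=0.0000 Bond=0.0000
V0=0.0914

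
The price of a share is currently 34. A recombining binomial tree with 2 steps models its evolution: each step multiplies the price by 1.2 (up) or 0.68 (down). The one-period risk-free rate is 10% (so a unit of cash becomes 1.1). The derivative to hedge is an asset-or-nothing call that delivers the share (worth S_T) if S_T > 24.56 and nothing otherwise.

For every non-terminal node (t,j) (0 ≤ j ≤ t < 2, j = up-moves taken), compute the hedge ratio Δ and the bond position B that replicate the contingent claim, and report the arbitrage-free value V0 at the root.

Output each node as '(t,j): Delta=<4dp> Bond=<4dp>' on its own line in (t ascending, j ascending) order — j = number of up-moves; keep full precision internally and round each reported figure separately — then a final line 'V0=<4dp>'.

(0,0): Delta=1.1555 Bond=-5.7661
(1,0): Delta=2.3077 Bond=-32.9824
(1,1): Delta=1.0000 Bond=0.0000
V0=33.5195

Since d<R<u, set p* = (R−d)/(u−d) = 0.8077; price each node as the discounted p*-expectation of its children.
Payoff layer (t=2): V(2,0)=0.0000, V(2,1)=27.7440, V(2,2)=48.9600
  t=1,j=0: stock 23.1200 → up 27.7440 (V=27.7440), down 15.7216 (V=0.0000). Price 20.3715; hedge Δ=2.3077, bond B=-32.9824.
  t=1,j=1: stock 40.8000 → up 48.9600 (V=48.9600), down 27.7440 (V=27.7440). Price 40.8000; hedge Δ=1.0000, bond B=0.0000.
  t=0,j=0: stock 34.0000 → up 40.8000 (V=40.8000), down 23.1200 (V=20.3715). Price 33.5195; hedge Δ=1.1555, bond B=-5.7661.
Check: Δ(0,0)·S0 + B(0,0) = 33.5195 = V0.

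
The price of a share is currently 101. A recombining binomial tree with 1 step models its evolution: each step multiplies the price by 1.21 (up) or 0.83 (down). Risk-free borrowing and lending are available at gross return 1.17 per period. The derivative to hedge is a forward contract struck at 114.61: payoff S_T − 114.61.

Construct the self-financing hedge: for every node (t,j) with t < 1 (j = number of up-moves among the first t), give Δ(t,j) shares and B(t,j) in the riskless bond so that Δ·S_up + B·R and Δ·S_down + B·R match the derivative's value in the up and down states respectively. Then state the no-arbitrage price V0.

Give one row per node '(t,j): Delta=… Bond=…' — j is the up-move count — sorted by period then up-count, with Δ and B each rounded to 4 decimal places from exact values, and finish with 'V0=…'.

(0,0): Delta=1.0000 Bond=-97.9573
V0=3.0427

Since d<R<u, set p* = (R−d)/(u−d) = 0.8947; price each node as the discounted p*-expectation of its children.
Terminal payoffs: V(1,0)=-30.7800, V(1,1)=7.6000
  t=0,j=0: stock 101.0000 → up 122.2100 (V=7.6000), down 83.8300 (V=-30.7800). Price 3.0427; hedge Δ=1.0000, bond B=-97.9573.
Each (Δ,B) replicates both successor values, so the strategy is self-financing and V0 is arbitrage-free.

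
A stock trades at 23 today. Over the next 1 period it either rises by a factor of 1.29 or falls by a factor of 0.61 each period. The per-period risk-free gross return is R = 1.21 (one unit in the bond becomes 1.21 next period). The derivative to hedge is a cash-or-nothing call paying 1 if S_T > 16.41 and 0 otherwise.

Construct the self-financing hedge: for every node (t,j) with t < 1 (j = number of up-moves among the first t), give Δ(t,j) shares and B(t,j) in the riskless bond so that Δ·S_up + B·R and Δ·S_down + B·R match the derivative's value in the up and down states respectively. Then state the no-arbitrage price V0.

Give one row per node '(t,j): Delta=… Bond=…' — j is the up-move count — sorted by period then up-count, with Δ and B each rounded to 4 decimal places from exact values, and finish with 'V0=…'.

Under the risk-neutral measure, an up-move has probability p* = (R−d)/(u−d) = 0.8824 and values discount at R = 1.21.
Terminal payoffs: V(1,0)=0.0000, V(1,1)=1.0000
Node (0,0) S=23.0000: V=(p*·1.0000+(1−p*)·0.0000)/1.21=0.7292; Δ=(1.0000−0.0000)/(29.6700−14.0300)=0.0639; B=V−Δ·S=-0.7414
Self-financing check: at every node Δ·S+B equals the discounted successor values.

(0,0): Delta=0.0639 Bond=-0.7414
V0=0.7292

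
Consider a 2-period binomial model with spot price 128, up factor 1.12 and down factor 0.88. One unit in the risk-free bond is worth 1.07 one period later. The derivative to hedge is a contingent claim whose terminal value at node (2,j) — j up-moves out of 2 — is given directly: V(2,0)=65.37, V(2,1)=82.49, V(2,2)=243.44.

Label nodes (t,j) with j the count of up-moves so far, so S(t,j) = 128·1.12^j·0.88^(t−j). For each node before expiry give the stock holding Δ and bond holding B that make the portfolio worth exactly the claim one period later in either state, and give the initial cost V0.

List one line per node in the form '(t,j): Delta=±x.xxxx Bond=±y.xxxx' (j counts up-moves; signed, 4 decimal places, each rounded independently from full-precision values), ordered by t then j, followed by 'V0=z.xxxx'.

The replicating-portfolio and risk-neutral prices coincide; use p* = (1.07−0.88)/(1.12−0.88) = 0.7917 for the latter.
Terminal payoffs: V(2,0)=65.3700, V(2,1)=82.4900, V(2,2)=243.4400
(1,0): S=112.6400. Δ = (V_up−V_dn)/(S_up−S_dn) = (82.4900−65.3700)/(126.1568−99.1232) = 0.6333. V = [p*·82.4900 + (1−p*)·65.3700]/1.07 = 73.7601. B = V − Δ·S = 2.4268.
(1,1): S=143.3600. Δ = (V_up−V_dn)/(S_up−S_dn) = (243.4400−82.4900)/(160.5632−126.1568) = 4.6779. V = [p*·243.4400 + (1−p*)·82.4900]/1.07 = 196.1764. B = V − Δ·S = -474.4486.
(0,0): S=128.0000. Δ = (V_up−V_dn)/(S_up−S_dn) = (196.1764−73.7601)/(143.3600−112.6400) = 3.9849. V = [p*·196.1764 + (1−p*)·73.7601]/1.07 = 159.5075. B = V − Δ·S = -350.5603.
Check: Δ(0,0)·S0 + B(0,0) = 159.5075 = V0.

(0,0): Delta=3.9849 Bond=-350.5603
(1,0): Delta=0.6333 Bond=2.4268
(1,1): Delta=4.6779 Bond=-474.4486
V0=159.5075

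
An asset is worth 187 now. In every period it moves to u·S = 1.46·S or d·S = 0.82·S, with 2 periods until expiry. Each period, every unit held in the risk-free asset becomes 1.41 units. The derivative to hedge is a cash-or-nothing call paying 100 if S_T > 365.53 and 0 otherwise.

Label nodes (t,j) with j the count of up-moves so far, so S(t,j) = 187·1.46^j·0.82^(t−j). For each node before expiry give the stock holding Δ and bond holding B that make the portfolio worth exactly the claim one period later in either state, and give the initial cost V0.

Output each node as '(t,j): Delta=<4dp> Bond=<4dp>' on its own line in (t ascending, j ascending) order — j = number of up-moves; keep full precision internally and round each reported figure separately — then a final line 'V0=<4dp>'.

No-arbitrage ⇒ martingale measure with p* = (R−d)/(u−d) = 0.9219.
At expiry t=2: V(2,0)=0.0000, V(2,1)=0.0000, V(2,2)=100.0000
  t=1,j=0: stock 153.3400 → up 223.8764 (V=0.0000), down 125.7388 (V=0.0000). Price 0.0000; hedge Δ=0.0000, bond B=0.0000.
  t=1,j=1: stock 273.0200 → up 398.6092 (V=100.0000), down 223.8764 (V=0.0000). Price 65.3812; hedge Δ=0.5723, bond B=-90.8688.
  t=0,j=0: stock 187.0000 → up 273.0200 (V=65.3812), down 153.3400 (V=0.0000). Price 42.7470; hedge Δ=0.5463, bond B=-59.4111.
Root portfolio cost Δ·187+B reproduces V0=42.7470.

(0,0): Delta=0.5463 Bond=-59.4111
(1,0): Delta=0.0000 Bond=0.0000
(1,1): Delta=0.5723 Bond=-90.8688
V0=42.7470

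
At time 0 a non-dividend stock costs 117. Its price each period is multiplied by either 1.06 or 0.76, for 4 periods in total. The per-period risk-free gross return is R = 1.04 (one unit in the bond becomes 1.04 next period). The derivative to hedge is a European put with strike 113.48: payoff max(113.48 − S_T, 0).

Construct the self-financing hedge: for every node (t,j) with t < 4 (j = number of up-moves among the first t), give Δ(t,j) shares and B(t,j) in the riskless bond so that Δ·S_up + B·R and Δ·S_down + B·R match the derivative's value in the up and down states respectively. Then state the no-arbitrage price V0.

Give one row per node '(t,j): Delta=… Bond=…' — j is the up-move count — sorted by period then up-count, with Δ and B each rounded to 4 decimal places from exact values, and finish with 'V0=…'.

(0,0): Delta=-0.2951 Bond=36.7370
(1,0): Delta=-1.0000 Bond=100.8833
(1,1): Delta=-0.2590 Bond=33.7296
(2,0): Delta=-1.0000 Bond=104.9186
(2,1): Delta=-1.0000 Bond=104.9186
(2,2): Delta=-0.2211 Bond=30.0902
(3,0): Delta=-1.0000 Bond=109.1154
(3,1): Delta=-1.0000 Bond=109.1154
(3,2): Delta=-1.0000 Bond=109.1154
(3,3): Delta=-0.1812 Bond=25.7351
V0=2.2065

No-arbitrage ⇒ martingale measure with p* = (R−d)/(u−d) = 0.9333.
Terminal values V(4,·): V(4,0)=74.4463, V(4,1)=59.0382, V(4,2)=37.5480, V(4,3)=7.5749, V(4,4)=0.0000
(3,0): S=51.3602. Δ = (V_up−V_dn)/(S_up−S_dn) = (59.0382−74.4463)/(54.4418−39.0337) = -1.0000. V = [p*·59.0382 + (1−p*)·74.4463]/1.04 = 57.7552. B = V − Δ·S = 109.1154.
(3,1): S=71.6340. Δ = (V_up−V_dn)/(S_up−S_dn) = (37.5480−59.0382)/(75.9320−54.4418) = -1.0000. V = [p*·37.5480 + (1−p*)·59.0382]/1.04 = 37.4814. B = V − Δ·S = 109.1154.
(3,2): S=99.9105. Δ = (V_up−V_dn)/(S_up−S_dn) = (7.5749−37.5480)/(105.9051−75.9320) = -1.0000. V = [p*·7.5749 + (1−p*)·37.5480]/1.04 = 9.2049. B = V − Δ·S = 109.1154.
(3,3): S=139.3489. Δ = (V_up−V_dn)/(S_up−S_dn) = (0.0000−7.5749)/(147.7098−105.9051) = -0.1812. V = [p*·0.0000 + (1−p*)·7.5749]/1.04 = 0.4856. B = V − Δ·S = 25.7351.
(2,0): S=67.5792. Δ = (V_up−V_dn)/(S_up−S_dn) = (37.4814−57.7552)/(71.6340−51.3602) = -1.0000. V = [p*·37.4814 + (1−p*)·57.7552]/1.04 = 37.3394. B = V − Δ·S = 104.9186.
(2,1): S=94.2552. Δ = (V_up−V_dn)/(S_up−S_dn) = (9.2049−37.4814)/(99.9105−71.6340) = -1.0000. V = [p*·9.2049 + (1−p*)·37.4814]/1.04 = 10.6634. B = V − Δ·S = 104.9186.
(2,2): S=131.4612. Δ = (V_up−V_dn)/(S_up−S_dn) = (0.4856−9.2049)/(139.3489−99.9105) = -0.2211. V = [p*·0.4856 + (1−p*)·9.2049]/1.04 = 1.0258. B = V − Δ·S = 30.0902.
(1,0): S=88.9200. Δ = (V_up−V_dn)/(S_up−S_dn) = (10.6634−37.3394)/(94.2552−67.5792) = -1.0000. V = [p*·10.6634 + (1−p*)·37.3394]/1.04 = 11.9633. B = V − Δ·S = 100.8833.
(1,1): S=124.0200. Δ = (V_up−V_dn)/(S_up−S_dn) = (1.0258−10.6634)/(131.4612−94.2552) = -0.2590. V = [p*·1.0258 + (1−p*)·10.6634]/1.04 = 1.6042. B = V − Δ·S = 33.7296.
(0,0): S=117.0000. Δ = (V_up−V_dn)/(S_up−S_dn) = (1.6042−11.9633)/(124.0200−88.9200) = -0.2951. V = [p*·1.6042 + (1−p*)·11.9633]/1.04 = 2.2065. B = V − Δ·S = 36.7370.
The time-0 hedge costs 2.2065, which is the no-arbitrage price.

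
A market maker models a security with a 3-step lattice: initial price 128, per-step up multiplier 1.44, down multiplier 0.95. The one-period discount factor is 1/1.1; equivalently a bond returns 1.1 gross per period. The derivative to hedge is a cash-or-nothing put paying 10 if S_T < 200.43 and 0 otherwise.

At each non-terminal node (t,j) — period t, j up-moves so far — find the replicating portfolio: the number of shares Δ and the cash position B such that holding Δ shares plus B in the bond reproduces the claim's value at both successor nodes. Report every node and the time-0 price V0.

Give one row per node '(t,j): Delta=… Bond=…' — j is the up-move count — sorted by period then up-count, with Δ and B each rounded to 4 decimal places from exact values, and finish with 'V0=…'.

(0,0): Delta=-0.0560 Bond=12.9972
(1,0): Delta=-0.0467 Bond=13.1694
(1,1): Delta=-0.0698 Bond=16.8525
(2,0): Delta=0.0000 Bond=9.0909
(2,1): Delta=-0.1165 Bond=26.7161
(2,2): Delta=0.0000 Bond=0.0000
V0=5.8320

Risk-neutral probability p* = (R−d)/(u−d) = (1.1−0.95)/(1.44−0.95) = 0.3061.
Payoff layer (t=3): V(3,0)=10.0000, V(3,1)=10.0000, V(3,2)=0.0000, V(3,3)=0.0000
(2,0): S=115.5200. Δ = (V_up−V_dn)/(S_up−S_dn) = (10.0000−10.0000)/(166.3488−109.7440) = 0.0000. V = [p*·10.0000 + (1−p*)·10.0000]/1.1 = 9.0909. B = V − Δ·S = 9.0909.
(2,1): S=175.1040. Δ = (V_up−V_dn)/(S_up−S_dn) = (0.0000−10.0000)/(252.1498−166.3488) = -0.1165. V = [p*·0.0000 + (1−p*)·10.0000]/1.1 = 6.3080. B = V − Δ·S = 26.7161.
(2,2): S=265.4208. Δ = (V_up−V_dn)/(S_up−S_dn) = (0.0000−0.0000)/(382.2060−252.1498) = 0.0000. V = [p*·0.0000 + (1−p*)·0.0000]/1.1 = 0.0000. B = V − Δ·S = 0.0000.
(1,0): S=121.6000. Δ = (V_up−V_dn)/(S_up−S_dn) = (6.3080−9.0909)/(175.1040−115.5200) = -0.0467. V = [p*·6.3080 + (1−p*)·9.0909]/1.1 = 7.4900. B = V − Δ·S = 13.1694.
(1,1): S=184.3200. Δ = (V_up−V_dn)/(S_up−S_dn) = (0.0000−6.3080)/(265.4208−175.1040) = -0.0698. V = [p*·0.0000 + (1−p*)·6.3080]/1.1 = 3.9791. B = V − Δ·S = 16.8525.
(0,0): S=128.0000. Δ = (V_up−V_dn)/(S_up−S_dn) = (3.9791−7.4900)/(184.3200−121.6000) = -0.0560. V = [p*·3.9791 + (1−p*)·7.4900]/1.1 = 5.8320. B = V − Δ·S = 12.9972.
The time-0 hedge costs 5.8320, which is the no-arbitrage price.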